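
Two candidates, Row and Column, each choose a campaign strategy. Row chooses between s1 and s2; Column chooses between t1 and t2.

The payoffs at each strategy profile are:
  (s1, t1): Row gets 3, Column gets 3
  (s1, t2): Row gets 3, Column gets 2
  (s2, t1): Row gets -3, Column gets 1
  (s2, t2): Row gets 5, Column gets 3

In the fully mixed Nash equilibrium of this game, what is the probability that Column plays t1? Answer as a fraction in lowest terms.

Let c be the probability that Column plays t1. In a completely mixed equilibrium, Row must be indifferent between s1 and s2.
Row's expected payoff from s1 is 3c + 3(1−c); from s2 it is −3c + 5(1−c).
Setting these equal: 3 = −8c + 5, so c = 1/4.

1/4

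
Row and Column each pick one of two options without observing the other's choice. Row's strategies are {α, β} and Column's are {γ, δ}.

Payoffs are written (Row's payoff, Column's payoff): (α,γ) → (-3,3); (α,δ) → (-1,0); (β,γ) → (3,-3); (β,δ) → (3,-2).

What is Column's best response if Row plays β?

Against β, Column earns -3 from γ and -2 from δ.
So δ is the best response.

δ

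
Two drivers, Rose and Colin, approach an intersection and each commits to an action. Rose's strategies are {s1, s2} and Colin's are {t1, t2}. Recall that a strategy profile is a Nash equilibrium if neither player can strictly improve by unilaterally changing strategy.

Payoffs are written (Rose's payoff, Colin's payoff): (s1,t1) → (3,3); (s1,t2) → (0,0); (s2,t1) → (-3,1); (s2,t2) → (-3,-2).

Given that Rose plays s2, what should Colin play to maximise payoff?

Against s2, Colin earns 1 from t1 and -2 from t2.
So t1 is the best response.

t1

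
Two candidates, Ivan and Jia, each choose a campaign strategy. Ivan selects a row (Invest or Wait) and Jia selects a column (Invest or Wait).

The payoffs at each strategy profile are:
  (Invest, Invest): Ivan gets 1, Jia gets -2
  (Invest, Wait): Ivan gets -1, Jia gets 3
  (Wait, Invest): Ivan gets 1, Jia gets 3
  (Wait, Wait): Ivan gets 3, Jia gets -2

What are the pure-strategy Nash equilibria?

(Wait, Invest)

(Invest, Invest): Jia prefers Wait (3 > -2) — not an equilibrium.
(Invest, Wait): Ivan prefers Wait (3 > -1) — not an equilibrium.
(Wait, Invest): Ivan gets 1 ≥ 1 from Invest, and Jia gets 3 ≥ -2 from Wait — Nash equilibrium.
(Wait, Wait): Jia prefers Invest (3 > -2) — not an equilibrium.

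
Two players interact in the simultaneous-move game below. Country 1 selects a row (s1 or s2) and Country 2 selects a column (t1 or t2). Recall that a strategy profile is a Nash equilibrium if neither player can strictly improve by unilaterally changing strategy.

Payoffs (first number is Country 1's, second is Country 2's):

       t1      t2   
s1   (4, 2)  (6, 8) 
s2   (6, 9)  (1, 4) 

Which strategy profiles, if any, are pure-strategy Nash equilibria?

(s1, t1): Country 1 prefers s2 (6 > 4); Country 2 prefers t2 (8 > 2) — not an equilibrium.
(s1, t2): Country 1 gets 6 ≥ 1 from s2, and Country 2 gets 8 ≥ 2 from t1 — Nash equilibrium.
(s2, t1): Country 1 gets 6 ≥ 4 from s1, and Country 2 gets 9 ≥ 4 from t2 — Nash equilibrium.
(s2, t2): Country 1 prefers s1 (6 > 1); Country 2 prefers t1 (9 > 4) — not an equilibrium.

(s1, t2) and (s2, t1)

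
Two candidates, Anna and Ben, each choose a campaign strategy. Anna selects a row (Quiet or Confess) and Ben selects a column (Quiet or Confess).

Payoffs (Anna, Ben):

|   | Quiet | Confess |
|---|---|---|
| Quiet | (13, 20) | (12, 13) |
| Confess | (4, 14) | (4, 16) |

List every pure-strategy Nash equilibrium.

(Quiet, Quiet)

(Quiet, Quiet): Anna gets 13 ≥ 4 from Confess, and Ben gets 20 ≥ 13 from Confess — Nash equilibrium.
(Quiet, Confess): Ben prefers Quiet (20 > 13) — not an equilibrium.
(Confess, Quiet): Anna prefers Quiet (13 > 4); Ben prefers Confess (16 > 14) — not an equilibrium.
(Confess, Confess): Anna prefers Quiet (12 > 4) — not an equilibrium.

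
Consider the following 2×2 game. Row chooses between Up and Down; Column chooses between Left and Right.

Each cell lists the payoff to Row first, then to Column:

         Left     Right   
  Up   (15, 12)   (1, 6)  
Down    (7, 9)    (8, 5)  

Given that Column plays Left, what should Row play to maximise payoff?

Against Left, Row earns 15 from Up and 7 from Down.
So Up is the best response.

Up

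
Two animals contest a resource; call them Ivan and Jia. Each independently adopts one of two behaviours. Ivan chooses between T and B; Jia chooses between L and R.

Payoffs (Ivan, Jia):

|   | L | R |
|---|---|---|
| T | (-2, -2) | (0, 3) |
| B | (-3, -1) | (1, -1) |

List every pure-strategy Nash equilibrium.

(B, R)

(T, L): Jia prefers R (3 > -2) — not an equilibrium.
(T, R): Ivan prefers B (1 > 0) — not an equilibrium.
(B, L): Ivan prefers T (-2 > -3) — not an equilibrium.
(B, R): Ivan gets 1 ≥ 0 from T, and Jia gets -1 ≥ -1 from L — Nash equilibrium.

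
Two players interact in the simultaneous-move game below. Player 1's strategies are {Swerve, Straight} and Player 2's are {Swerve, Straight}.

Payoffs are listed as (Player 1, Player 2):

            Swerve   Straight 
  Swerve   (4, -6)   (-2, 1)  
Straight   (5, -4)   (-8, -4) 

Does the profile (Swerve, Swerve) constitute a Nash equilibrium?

At (Swerve, Swerve), Player 1 earns 4; switching to Straight would give 5, so Player 1 would deviate.
Player 2 earns -6; switching to Straight would give 1, so Player 2 would deviate.
Since at least one player can profitably deviate, this is not a Nash equilibrium.

No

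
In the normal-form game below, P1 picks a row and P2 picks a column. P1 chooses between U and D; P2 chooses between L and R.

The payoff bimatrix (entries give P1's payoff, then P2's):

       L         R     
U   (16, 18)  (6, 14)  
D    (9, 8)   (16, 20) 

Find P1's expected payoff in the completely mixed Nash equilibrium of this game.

First find y, the probability P2 plays L, from P1's indifference between U and D: 16y + 6(1−y) = 9y + 16(1−y), giving y = 10/17.
Since P1 is indifferent in equilibrium, P1's expected payoff equals the payoff from either row against (10/17, 7/17). Using U: 16(10/17) + 6(7/17) = 202/17.

202/17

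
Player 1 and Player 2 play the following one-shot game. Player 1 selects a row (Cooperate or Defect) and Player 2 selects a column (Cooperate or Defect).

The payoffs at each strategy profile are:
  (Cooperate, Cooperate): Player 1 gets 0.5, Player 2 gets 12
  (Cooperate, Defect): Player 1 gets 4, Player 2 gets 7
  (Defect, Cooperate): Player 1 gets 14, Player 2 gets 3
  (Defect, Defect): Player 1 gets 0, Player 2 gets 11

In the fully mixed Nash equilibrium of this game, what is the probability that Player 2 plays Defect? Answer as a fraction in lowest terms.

27/35

Let y be the probability that Player 2 plays Cooperate. In a completely mixed equilibrium, Player 1 must be indifferent between Cooperate and Defect.
Player 1's expected payoff from Cooperate is 0.5y + 4(1−y); from Defect it is 14y.
Setting these equal: −3.5y + 4 = 14y, so y = 8/35.
Therefore Player 2 plays Defect with probability 1 − 8/35 = 27/35.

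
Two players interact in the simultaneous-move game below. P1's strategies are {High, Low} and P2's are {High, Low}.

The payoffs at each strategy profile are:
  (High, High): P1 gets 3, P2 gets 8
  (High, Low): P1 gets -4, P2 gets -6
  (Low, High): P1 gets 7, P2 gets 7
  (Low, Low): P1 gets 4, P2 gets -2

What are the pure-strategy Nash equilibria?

(High, High): P1 prefers Low (7 > 3) — not an equilibrium.
(High, Low): P1 prefers Low (4 > -4); P2 prefers High (8 > -6) — not an equilibrium.
(Low, High): P1 gets 7 ≥ 3 from High, and P2 gets 7 ≥ -2 from Low — Nash equilibrium.
(Low, Low): P2 prefers High (7 > -2) — not an equilibrium.

(Low, High)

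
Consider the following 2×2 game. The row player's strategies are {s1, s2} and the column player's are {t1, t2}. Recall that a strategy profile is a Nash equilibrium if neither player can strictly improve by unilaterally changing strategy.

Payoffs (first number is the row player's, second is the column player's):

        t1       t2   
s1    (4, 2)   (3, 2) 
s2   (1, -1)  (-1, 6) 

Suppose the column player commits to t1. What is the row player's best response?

s1

Against t1, the row player earns 4 from s1 and 1 from s2.
So s1 is the best response.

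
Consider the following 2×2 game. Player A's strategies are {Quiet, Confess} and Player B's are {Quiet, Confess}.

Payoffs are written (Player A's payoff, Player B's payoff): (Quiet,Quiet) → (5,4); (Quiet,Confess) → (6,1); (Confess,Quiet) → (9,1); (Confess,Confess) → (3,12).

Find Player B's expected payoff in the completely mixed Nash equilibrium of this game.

47/14

First find x, the probability Player A plays Quiet, from Player B's indifference between Quiet and Confess: 4x + (1−x) = x + 12(1−x), giving x = 11/14.
Since Player B is indifferent in equilibrium, Player B's expected payoff equals the payoff from either column against (11/14, 3/14). Using Quiet: 4(11/14) + (3/14) = 47/14.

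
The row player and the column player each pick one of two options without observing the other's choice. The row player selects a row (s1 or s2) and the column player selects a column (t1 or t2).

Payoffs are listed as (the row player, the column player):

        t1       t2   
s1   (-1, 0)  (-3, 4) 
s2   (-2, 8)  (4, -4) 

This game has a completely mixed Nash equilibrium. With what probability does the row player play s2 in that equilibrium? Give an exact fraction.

Let r be the probability that the row player plays s1. In a completely mixed equilibrium, the column player must be indifferent between t1 and t2.
The column player's expected payoff from t1 is 8(1−r); from t2 it is 4r − 4(1−r).
Setting these equal: −8r + 8 = 8r − 4, so r = 3/4.
Therefore the row player plays s2 with probability 1 − 3/4 = 1/4.

1/4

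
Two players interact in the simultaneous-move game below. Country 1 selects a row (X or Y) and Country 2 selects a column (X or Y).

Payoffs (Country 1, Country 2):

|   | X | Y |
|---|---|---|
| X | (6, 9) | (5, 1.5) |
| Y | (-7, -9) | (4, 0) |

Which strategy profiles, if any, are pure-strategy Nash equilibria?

(X, X): Country 1 gets 6 ≥ -7 from Y, and Country 2 gets 9 ≥ 1.5 from Y — Nash equilibrium.
(X, Y): Country 2 prefers X (9 > 1.5) — not an equilibrium.
(Y, X): Country 1 prefers X (6 > -7); Country 2 prefers Y (0 > -9) — not an equilibrium.
(Y, Y): Country 1 prefers X (5 > 4) — not an equilibrium.

(X, X)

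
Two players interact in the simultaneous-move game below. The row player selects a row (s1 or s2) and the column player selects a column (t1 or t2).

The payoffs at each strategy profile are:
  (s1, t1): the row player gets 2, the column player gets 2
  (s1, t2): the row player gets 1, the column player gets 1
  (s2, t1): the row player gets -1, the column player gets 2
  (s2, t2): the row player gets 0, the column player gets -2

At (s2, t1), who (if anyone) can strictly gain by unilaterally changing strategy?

The row player

The row player at (s2, t1) earns -1; deviating to s1 yields 2 — a strict improvement.
The column player earns 2; deviating to t2 yields -2 — not better.
Only the row player has a strictly profitable deviation.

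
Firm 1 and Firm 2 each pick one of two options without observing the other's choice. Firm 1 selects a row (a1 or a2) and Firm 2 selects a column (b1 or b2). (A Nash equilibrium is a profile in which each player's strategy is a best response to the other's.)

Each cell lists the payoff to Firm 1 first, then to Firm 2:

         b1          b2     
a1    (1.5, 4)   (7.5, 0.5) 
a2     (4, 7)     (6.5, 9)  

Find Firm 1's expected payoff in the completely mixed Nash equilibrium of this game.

First find y, the probability Firm 2 plays b1, from Firm 1's indifference between a1 and a2: 1.5y + 7.5(1−y) = 4y + 6.5(1−y), giving y = 2/7.
Since Firm 1 is indifferent in equilibrium, Firm 1's expected payoff equals the payoff from either row against (2/7, 5/7). Using a1: 1.5(2/7) + 7.5(5/7) = 81/14.

81/14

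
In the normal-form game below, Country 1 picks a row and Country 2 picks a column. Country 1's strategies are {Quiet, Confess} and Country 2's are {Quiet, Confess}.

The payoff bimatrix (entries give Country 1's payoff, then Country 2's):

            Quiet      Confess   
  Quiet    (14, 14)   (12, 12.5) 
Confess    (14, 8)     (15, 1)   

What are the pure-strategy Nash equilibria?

(Quiet, Quiet): Country 1 gets 14 ≥ 14 from Confess, and Country 2 gets 14 ≥ 12.5 from Confess — Nash equilibrium.
(Quiet, Confess): Country 1 prefers Confess (15 > 12); Country 2 prefers Quiet (14 > 12.5) — not an equilibrium.
(Confess, Quiet): Country 1 gets 14 ≥ 14 from Quiet, and Country 2 gets 8 ≥ 1 from Confess — Nash equilibrium.
(Confess, Confess): Country 2 prefers Quiet (8 > 1) — not an equilibrium.

(Quiet, Quiet) and (Confess, Quiet)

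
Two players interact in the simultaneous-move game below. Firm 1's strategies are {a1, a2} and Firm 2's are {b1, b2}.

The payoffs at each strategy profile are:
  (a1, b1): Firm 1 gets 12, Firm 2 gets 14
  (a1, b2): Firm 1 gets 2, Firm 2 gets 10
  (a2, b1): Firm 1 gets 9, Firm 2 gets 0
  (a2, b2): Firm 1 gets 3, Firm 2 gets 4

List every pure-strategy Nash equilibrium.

(a1, b1): Firm 1 gets 12 ≥ 9 from a2, and Firm 2 gets 14 ≥ 10 from b2 — Nash equilibrium.
(a1, b2): Firm 1 prefers a2 (3 > 2); Firm 2 prefers b1 (14 > 10) — not an equilibrium.
(a2, b1): Firm 1 prefers a1 (12 > 9); Firm 2 prefers b2 (4 > 0) — not an equilibrium.
(a2, b2): Firm 1 gets 3 ≥ 2 from a1, and Firm 2 gets 4 ≥ 0 from b1 — Nash equilibrium.

(a1, b1) and (a2, b2)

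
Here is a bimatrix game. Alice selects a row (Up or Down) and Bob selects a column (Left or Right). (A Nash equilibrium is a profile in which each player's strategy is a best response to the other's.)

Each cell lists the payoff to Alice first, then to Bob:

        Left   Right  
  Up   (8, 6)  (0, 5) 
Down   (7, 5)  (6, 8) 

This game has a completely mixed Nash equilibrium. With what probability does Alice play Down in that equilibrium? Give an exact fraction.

Let r be the probability that Alice plays Up. In a completely mixed equilibrium, Bob must be indifferent between Left and Right.
Bob's expected payoff from Left is 6r + 5(1−r); from Right it is 5r + 8(1−r).
Setting these equal: r + 5 = −3r + 8, so r = 3/4.
Therefore Alice plays Down with probability 1 − 3/4 = 1/4.

1/4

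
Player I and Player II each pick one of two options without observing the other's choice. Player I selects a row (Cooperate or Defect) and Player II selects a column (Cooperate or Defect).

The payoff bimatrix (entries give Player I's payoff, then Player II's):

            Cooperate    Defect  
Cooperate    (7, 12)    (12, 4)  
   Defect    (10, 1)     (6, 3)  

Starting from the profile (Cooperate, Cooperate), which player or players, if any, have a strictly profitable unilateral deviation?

Player I at (Cooperate, Cooperate) earns 7; deviating to Defect yields 10 — a strict improvement.
Player II earns 12; deviating to Defect yields 4 — not better.
Only Player I has a strictly profitable deviation.

Player I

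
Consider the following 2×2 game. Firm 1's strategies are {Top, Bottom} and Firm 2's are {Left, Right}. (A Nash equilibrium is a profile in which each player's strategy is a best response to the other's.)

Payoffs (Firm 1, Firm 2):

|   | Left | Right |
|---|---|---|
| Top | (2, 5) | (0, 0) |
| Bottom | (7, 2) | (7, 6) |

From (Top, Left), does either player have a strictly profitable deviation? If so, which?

Firm 1

Firm 1 at (Top, Left) earns 2; deviating to Bottom yields 7 — a strict improvement.
Firm 2 earns 5; deviating to Right yields 0 — not better.
Only Firm 1 has a strictly profitable deviation.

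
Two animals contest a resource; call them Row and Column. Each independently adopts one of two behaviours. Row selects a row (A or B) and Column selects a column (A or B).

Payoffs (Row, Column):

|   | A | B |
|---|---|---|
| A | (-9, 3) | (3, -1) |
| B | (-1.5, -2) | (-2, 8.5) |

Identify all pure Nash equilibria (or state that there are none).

(A, A): Row prefers B (-1.5 > -9) — not an equilibrium.
(A, B): Column prefers A (3 > -1) — not an equilibrium.
(B, A): Column prefers B (8.5 > -2) — not an equilibrium.
(B, B): Row prefers A (3 > -2) — not an equilibrium.

none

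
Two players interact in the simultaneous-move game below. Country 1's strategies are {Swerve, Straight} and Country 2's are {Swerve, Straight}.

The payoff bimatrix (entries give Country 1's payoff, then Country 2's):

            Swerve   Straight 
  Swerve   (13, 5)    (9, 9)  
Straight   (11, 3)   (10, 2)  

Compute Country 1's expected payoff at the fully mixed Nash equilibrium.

First find q, the probability Country 2 plays Swerve, from Country 1's indifference between Swerve and Straight: 13q + 9(1−q) = 11q + 10(1−q), giving q = 1/3.
Since Country 1 is indifferent in equilibrium, Country 1's expected payoff equals the payoff from either row against (1/3, 2/3). Using Swerve: 13(1/3) + 9(2/3) = 31/3.

31/3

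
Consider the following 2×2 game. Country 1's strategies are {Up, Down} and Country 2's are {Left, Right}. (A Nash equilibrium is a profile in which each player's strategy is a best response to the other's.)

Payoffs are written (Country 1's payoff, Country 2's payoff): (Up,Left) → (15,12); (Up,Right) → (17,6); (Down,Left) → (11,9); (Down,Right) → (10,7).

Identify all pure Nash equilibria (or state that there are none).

(Up, Left): Country 1 gets 15 ≥ 11 from Down, and Country 2 gets 12 ≥ 6 from Right — Nash equilibrium.
(Up, Right): Country 2 prefers Left (12 > 6) — not an equilibrium.
(Down, Left): Country 1 prefers Up (15 > 11) — not an equilibrium.
(Down, Right): Country 1 prefers Up (17 > 10); Country 2 prefers Left (9 > 7) — not an equilibrium.

(Up, Left)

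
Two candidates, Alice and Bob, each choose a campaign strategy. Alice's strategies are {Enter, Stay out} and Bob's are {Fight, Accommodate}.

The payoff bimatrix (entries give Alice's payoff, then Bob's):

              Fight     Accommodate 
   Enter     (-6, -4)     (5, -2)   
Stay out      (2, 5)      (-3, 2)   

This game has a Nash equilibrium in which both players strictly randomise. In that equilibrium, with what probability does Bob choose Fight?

1/2

Let y be the probability that Bob plays Fight. In a completely mixed equilibrium, Alice must be indifferent between Enter and Stay out.
Alice's expected payoff from Enter is −6y + 5(1−y); from Stay out it is 2y − 3(1−y).
Setting these equal: −11y + 5 = 5y − 3, so y = 1/2.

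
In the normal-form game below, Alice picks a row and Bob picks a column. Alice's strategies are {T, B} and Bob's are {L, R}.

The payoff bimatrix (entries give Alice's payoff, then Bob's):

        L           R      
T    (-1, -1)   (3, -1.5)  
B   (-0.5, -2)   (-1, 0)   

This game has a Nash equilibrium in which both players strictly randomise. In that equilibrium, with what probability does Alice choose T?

4/5

Let x be the probability that Alice plays T. In a completely mixed equilibrium, Bob must be indifferent between L and R.
Bob's expected payoff from L is −x − 2(1−x); from R it is −1.5x.
Setting these equal: x − 2 = −1.5x, so x = 4/5.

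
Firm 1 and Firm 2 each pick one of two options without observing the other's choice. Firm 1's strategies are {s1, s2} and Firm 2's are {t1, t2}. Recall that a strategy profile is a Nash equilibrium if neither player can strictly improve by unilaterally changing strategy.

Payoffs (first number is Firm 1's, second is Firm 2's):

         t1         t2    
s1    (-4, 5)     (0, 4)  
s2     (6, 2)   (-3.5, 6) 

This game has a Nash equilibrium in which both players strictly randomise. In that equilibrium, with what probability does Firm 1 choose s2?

1/5

Let x be the probability that Firm 1 plays s1. In a completely mixed equilibrium, Firm 2 must be indifferent between t1 and t2.
Firm 2's expected payoff from t1 is 5x + 2(1−x); from t2 it is 4x + 6(1−x).
Setting these equal: 3x + 2 = −2x + 6, so x = 4/5.
Therefore Firm 1 plays s2 with probability 1 − 4/5 = 1/5.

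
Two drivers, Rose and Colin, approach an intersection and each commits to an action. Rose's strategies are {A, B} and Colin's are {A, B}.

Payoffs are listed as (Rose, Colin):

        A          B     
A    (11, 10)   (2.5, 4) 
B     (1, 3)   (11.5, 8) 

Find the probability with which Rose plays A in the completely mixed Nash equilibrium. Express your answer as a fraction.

5/11

Let p be the probability that Rose plays A. In a completely mixed equilibrium, Colin must be indifferent between A and B.
Colin's expected payoff from A is 10p + 3(1−p); from B it is 4p + 8(1−p).
Setting these equal: 7p + 3 = −4p + 8, so p = 5/11.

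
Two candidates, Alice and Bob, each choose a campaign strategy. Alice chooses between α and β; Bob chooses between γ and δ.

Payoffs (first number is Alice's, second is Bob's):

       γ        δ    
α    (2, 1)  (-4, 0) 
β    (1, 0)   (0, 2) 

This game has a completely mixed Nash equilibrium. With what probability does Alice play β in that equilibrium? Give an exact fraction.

Let r be the probability that Alice plays α. In a completely mixed equilibrium, Bob must be indifferent between γ and δ.
Bob's expected payoff from γ is r; from δ it is 2(1−r).
Setting these equal: r = −2r + 2, so r = 2/3.
Therefore Alice plays β with probability 1 − 2/3 = 1/3.

1/3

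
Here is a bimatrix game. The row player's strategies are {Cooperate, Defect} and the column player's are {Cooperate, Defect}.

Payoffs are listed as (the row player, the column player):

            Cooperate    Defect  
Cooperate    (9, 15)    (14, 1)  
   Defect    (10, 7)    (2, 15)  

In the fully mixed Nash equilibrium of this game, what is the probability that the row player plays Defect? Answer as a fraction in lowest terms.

Let p be the probability that the row player plays Cooperate. In a completely mixed equilibrium, the column player must be indifferent between Cooperate and Defect.
The column player's expected payoff from Cooperate is 15p + 7(1−p); from Defect it is p + 15(1−p).
Setting these equal: 8p + 7 = −14p + 15, so p = 4/11.
Therefore the row player plays Defect with probability 1 − 4/11 = 7/11.

7/11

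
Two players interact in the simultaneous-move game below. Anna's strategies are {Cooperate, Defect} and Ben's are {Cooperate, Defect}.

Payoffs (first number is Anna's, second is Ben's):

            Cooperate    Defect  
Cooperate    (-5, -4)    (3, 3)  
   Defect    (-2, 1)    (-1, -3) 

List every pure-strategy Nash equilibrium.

(Cooperate, Defect) and (Defect, Cooperate)

(Cooperate, Cooperate): Anna prefers Defect (-2 > -5); Ben prefers Defect (3 > -4) — not an equilibrium.
(Cooperate, Defect): Anna gets 3 ≥ -1 from Defect, and Ben gets 3 ≥ -4 from Cooperate — Nash equilibrium.
(Defect, Cooperate): Anna gets -2 ≥ -5 from Cooperate, and Ben gets 1 ≥ -3 from Defect — Nash equilibrium.
(Defect, Defect): Anna prefers Cooperate (3 > -1); Ben prefers Cooperate (1 > -3) — not an equilibrium.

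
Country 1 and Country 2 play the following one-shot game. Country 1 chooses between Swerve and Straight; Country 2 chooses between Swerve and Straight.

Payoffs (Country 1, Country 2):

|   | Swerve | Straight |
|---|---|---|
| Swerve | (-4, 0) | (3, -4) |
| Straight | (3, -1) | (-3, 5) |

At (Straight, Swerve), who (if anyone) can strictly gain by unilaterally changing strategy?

Country 2

Country 1 at (Straight, Swerve) earns 3; deviating to Swerve yields -4 — not better.
Country 2 earns -1; deviating to Straight yields 5 — a strict improvement.
Only Country 2 has a strictly profitable deviation.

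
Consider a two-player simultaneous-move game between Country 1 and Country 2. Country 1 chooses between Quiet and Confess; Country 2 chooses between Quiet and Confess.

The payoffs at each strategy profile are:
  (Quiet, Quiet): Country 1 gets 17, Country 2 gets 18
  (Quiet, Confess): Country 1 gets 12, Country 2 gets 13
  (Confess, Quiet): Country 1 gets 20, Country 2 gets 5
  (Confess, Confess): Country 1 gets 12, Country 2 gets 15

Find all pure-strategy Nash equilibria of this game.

(Confess, Confess)

(Quiet, Quiet): Country 1 prefers Confess (20 > 17) — not an equilibrium.
(Quiet, Confess): Country 2 prefers Quiet (18 > 13) — not an equilibrium.
(Confess, Quiet): Country 2 prefers Confess (15 > 5) — not an equilibrium.
(Confess, Confess): Country 1 gets 12 ≥ 12 from Quiet, and Country 2 gets 15 ≥ 5 from Quiet — Nash equilibrium.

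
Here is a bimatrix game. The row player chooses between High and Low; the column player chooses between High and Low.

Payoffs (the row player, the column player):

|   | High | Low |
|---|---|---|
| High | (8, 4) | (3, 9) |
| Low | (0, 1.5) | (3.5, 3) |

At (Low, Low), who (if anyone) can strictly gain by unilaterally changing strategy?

The row player at (Low, Low) earns 3.5; deviating to High yields 3 — not better.
The column player earns 3; deviating to High yields 1.5 — not better.
Neither player can strictly improve; the profile is a Nash equilibrium.

Neither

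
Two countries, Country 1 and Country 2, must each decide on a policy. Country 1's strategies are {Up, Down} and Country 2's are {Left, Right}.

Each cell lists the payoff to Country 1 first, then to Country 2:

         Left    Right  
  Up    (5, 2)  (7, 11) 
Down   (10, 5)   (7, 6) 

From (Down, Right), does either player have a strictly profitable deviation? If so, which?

Country 1 at (Down, Right) earns 7; deviating to Up yields 7 — not better.
Country 2 earns 6; deviating to Left yields 5 — not better.
Neither player can strictly improve; the profile is a Nash equilibrium.

Neither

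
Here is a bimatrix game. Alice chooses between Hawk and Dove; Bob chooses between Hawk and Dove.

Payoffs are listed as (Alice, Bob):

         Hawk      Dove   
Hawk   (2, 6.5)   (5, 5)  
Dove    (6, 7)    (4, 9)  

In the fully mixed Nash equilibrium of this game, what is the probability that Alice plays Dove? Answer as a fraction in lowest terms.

3/7

Let p be the probability that Alice plays Hawk. In a completely mixed equilibrium, Bob must be indifferent between Hawk and Dove.
Bob's expected payoff from Hawk is 6.5p + 7(1−p); from Dove it is 5p + 9(1−p).
Setting these equal: −0.5p + 7 = −4p + 9, so p = 4/7.
Therefore Alice plays Dove with probability 1 − 4/7 = 3/7.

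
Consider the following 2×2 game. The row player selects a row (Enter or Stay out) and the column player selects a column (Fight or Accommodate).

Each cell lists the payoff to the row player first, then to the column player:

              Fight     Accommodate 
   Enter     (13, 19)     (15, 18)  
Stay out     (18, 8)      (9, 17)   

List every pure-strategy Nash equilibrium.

(Enter, Fight): the row player prefers Stay out (18 > 13) — not an equilibrium.
(Enter, Accommodate): the column player prefers Fight (19 > 18) — not an equilibrium.
(Stay out, Fight): the column player prefers Accommodate (17 > 8) — not an equilibrium.
(Stay out, Accommodate): the row player prefers Enter (15 > 9) — not an equilibrium.

none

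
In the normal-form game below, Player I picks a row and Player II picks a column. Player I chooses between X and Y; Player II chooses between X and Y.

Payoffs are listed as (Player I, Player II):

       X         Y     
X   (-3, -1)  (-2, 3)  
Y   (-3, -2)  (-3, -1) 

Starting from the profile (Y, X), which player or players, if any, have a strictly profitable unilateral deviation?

Player II

Player I at (Y, X) earns -3; deviating to X yields -3 — not better.
Player II earns -2; deviating to Y yields -1 — a strict improvement.
Only Player II has a strictly profitable deviation.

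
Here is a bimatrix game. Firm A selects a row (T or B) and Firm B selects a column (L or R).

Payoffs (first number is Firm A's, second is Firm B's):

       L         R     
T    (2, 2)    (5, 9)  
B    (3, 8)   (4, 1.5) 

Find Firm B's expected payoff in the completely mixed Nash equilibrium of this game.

First find x, the probability Firm A plays T, from Firm B's indifference between L and R: 2x + 8(1−x) = 9x + 1.5(1−x), giving x = 13/27.
Since Firm B is indifferent in equilibrium, Firm B's expected payoff equals the payoff from either column against (13/27, 14/27). Using L: 2(13/27) + 8(14/27) = 46/9.

46/9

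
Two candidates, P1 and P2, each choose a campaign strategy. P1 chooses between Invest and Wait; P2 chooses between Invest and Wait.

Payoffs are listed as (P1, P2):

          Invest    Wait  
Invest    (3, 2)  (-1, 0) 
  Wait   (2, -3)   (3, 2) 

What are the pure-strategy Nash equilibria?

(Invest, Invest): P1 gets 3 ≥ 2 from Wait, and P2 gets 2 ≥ 0 from Wait — Nash equilibrium.
(Invest, Wait): P1 prefers Wait (3 > -1); P2 prefers Invest (2 > 0) — not an equilibrium.
(Wait, Invest): P1 prefers Invest (3 > 2); P2 prefers Wait (2 > -3) — not an equilibrium.
(Wait, Wait): P1 gets 3 ≥ -1 from Invest, and P2 gets 2 ≥ -3 from Invest — Nash equilibrium.

(Invest, Invest) and (Wait, Wait)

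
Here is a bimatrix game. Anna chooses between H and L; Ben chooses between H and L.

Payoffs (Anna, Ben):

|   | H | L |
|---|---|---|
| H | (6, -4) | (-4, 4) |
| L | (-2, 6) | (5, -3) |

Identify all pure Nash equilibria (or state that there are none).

none

(H, H): Ben prefers L (4 > -4) — not an equilibrium.
(H, L): Anna prefers L (5 > -4) — not an equilibrium.
(L, H): Anna prefers H (6 > -2) — not an equilibrium.
(L, L): Ben prefers H (6 > -3) — not an equilibrium.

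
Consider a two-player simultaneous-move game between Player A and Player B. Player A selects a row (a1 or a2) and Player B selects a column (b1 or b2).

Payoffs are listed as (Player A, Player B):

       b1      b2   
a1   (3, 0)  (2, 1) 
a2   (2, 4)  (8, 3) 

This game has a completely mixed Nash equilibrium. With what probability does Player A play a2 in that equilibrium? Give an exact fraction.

Let p be the probability that Player A plays a1. In a completely mixed equilibrium, Player B must be indifferent between b1 and b2.
Player B's expected payoff from b1 is 4(1−p); from b2 it is p + 3(1−p).
Setting these equal: −4p + 4 = −2p + 3, so p = 1/2.
Therefore Player A plays a2 with probability 1 − 1/2 = 1/2.

1/2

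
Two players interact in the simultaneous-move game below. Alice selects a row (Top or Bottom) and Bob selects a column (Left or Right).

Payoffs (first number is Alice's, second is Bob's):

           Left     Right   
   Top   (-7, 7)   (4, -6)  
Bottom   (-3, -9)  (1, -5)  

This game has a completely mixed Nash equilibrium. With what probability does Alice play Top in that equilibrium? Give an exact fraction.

4/17

Let r be the probability that Alice plays Top. In a completely mixed equilibrium, Bob must be indifferent between Left and Right.
Bob's expected payoff from Left is 7r − 9(1−r); from Right it is −6r − 5(1−r).
Setting these equal: 16r − 9 = −r − 5, so r = 4/17.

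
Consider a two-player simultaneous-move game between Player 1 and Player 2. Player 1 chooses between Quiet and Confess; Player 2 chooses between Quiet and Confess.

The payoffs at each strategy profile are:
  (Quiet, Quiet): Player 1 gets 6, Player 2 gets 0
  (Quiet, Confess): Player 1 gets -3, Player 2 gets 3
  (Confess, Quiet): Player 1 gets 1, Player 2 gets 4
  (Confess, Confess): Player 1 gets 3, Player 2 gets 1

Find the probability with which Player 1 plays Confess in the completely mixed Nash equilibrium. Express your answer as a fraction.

1/2

Let r be the probability that Player 1 plays Quiet. In a completely mixed equilibrium, Player 2 must be indifferent between Quiet and Confess.
Player 2's expected payoff from Quiet is 4(1−r); from Confess it is 3r + (1−r).
Setting these equal: −4r + 4 = 2r + 1, so r = 1/2.
Therefore Player 1 plays Confess with probability 1 − 1/2 = 1/2.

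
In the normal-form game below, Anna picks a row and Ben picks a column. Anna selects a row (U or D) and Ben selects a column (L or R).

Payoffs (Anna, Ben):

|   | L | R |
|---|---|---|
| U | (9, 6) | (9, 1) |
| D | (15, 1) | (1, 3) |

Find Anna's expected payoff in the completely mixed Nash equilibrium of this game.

9

First find y, the probability Ben plays L, from Anna's indifference between U and D: 9y + 9(1−y) = 15y + (1−y), giving y = 4/7.
Since Anna is indifferent in equilibrium, Anna's expected payoff equals the payoff from either row against (4/7, 3/7). Using U: 9(4/7) + 9(3/7) = 9.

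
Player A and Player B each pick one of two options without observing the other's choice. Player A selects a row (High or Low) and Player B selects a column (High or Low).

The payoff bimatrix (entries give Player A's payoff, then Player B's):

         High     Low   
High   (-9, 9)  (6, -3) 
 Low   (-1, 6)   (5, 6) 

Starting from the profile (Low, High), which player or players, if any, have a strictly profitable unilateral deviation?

Neither

Player A at (Low, High) earns -1; deviating to High yields -9 — not better.
Player B earns 6; deviating to Low yields 6 — not better.
Neither player can strictly improve; the profile is a Nash equilibrium.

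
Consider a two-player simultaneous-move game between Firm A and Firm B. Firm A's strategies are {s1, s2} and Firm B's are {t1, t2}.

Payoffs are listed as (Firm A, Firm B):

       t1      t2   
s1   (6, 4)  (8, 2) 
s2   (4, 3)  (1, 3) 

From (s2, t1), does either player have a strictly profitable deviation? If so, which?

Firm A at (s2, t1) earns 4; deviating to s1 yields 6 — a strict improvement.
Firm B earns 3; deviating to t2 yields 3 — not better.
Only Firm A has a strictly profitable deviation.

Firm A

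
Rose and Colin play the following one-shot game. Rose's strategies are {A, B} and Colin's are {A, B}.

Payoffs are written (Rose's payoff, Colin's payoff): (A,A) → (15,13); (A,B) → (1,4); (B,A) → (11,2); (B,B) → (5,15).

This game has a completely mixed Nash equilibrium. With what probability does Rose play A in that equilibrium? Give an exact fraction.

13/22

Let r be the probability that Rose plays A. In a completely mixed equilibrium, Colin must be indifferent between A and B.
Colin's expected payoff from A is 13r + 2(1−r); from B it is 4r + 15(1−r).
Setting these equal: 11r + 2 = −11r + 15, so r = 13/22.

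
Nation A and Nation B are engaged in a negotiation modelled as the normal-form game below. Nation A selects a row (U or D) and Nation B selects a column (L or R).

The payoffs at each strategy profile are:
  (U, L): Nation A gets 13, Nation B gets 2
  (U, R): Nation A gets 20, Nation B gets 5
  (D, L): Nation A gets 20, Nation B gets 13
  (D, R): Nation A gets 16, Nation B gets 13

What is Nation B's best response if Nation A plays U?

R

Against U, Nation B earns 2 from L and 5 from R.
So R is the best response.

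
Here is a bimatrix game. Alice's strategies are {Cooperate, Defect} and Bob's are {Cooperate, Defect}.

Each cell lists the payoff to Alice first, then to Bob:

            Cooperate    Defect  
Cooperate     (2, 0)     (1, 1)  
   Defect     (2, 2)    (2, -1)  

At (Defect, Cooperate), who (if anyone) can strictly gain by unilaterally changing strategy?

Neither

Alice at (Defect, Cooperate) earns 2; deviating to Cooperate yields 2 — not better.
Bob earns 2; deviating to Defect yields -1 — not better.
Neither player can strictly improve; the profile is a Nash equilibrium.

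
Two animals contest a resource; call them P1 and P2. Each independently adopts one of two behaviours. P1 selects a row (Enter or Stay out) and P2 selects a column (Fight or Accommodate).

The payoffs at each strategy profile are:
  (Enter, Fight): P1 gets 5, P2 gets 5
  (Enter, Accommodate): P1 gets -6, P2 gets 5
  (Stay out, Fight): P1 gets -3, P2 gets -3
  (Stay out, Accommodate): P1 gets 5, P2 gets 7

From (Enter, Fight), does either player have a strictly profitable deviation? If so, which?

P1 at (Enter, Fight) earns 5; deviating to Stay out yields -3 — not better.
P2 earns 5; deviating to Accommodate yields 5 — not better.
Neither player can strictly improve; the profile is a Nash equilibrium.

Neither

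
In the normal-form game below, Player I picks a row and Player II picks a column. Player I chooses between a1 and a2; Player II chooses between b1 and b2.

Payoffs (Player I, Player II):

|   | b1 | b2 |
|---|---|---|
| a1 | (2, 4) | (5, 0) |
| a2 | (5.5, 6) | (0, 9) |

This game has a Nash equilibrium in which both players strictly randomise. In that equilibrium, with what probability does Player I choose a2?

Let x be the probability that Player I plays a1. In a completely mixed equilibrium, Player II must be indifferent between b1 and b2.
Player II's expected payoff from b1 is 4x + 6(1−x); from b2 it is 9(1−x).
Setting these equal: −2x + 6 = −9x + 9, so x = 3/7.
Therefore Player I plays a2 with probability 1 − 3/7 = 4/7.

4/7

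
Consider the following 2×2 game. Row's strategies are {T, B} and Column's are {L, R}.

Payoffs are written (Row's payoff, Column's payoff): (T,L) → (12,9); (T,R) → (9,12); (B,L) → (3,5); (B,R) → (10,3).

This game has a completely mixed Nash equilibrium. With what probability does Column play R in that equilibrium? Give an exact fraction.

Let q be the probability that Column plays L. In a completely mixed equilibrium, Row must be indifferent between T and B.
Row's expected payoff from T is 12q + 9(1−q); from B it is 3q + 10(1−q).
Setting these equal: 3q + 9 = −7q + 10, so q = 1/10.
Therefore Column plays R with probability 1 − 1/10 = 9/10.

9/10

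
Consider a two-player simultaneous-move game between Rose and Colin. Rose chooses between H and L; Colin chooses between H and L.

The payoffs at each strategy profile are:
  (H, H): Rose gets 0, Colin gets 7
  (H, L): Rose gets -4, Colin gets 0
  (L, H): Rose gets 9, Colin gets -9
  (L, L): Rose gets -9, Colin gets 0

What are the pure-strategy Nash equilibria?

none

(H, H): Rose prefers L (9 > 0) — not an equilibrium.
(H, L): Colin prefers H (7 > 0) — not an equilibrium.
(L, H): Colin prefers L (0 > -9) — not an equilibrium.
(L, L): Rose prefers H (-4 > -9) — not an equilibrium.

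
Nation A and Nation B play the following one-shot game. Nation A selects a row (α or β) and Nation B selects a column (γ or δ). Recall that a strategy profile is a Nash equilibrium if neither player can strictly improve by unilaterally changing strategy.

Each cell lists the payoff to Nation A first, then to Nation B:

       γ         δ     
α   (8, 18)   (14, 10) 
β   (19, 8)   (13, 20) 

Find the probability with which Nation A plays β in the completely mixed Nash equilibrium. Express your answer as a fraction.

2/5

Let r be the probability that Nation A plays α. In a completely mixed equilibrium, Nation B must be indifferent between γ and δ.
Nation B's expected payoff from γ is 18r + 8(1−r); from δ it is 10r + 20(1−r).
Setting these equal: 10r + 8 = −10r + 20, so r = 3/5.
Therefore Nation A plays β with probability 1 − 3/5 = 2/5.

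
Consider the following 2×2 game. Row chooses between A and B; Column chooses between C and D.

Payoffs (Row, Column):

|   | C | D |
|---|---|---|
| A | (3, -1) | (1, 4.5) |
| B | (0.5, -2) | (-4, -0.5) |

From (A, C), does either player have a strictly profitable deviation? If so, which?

Row at (A, C) earns 3; deviating to B yields 0.5 — not better.
Column earns -1; deviating to D yields 4.5 — a strict improvement.
Only Column has a strictly profitable deviation.

Column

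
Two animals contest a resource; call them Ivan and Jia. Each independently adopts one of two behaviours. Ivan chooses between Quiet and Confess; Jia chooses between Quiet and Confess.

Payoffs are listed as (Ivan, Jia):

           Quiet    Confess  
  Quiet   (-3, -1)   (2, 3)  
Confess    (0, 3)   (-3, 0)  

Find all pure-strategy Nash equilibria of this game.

(Quiet, Confess) and (Confess, Quiet)

(Quiet, Quiet): Ivan prefers Confess (0 > -3); Jia prefers Confess (3 > -1) — not an equilibrium.
(Quiet, Confess): Ivan gets 2 ≥ -3 from Confess, and Jia gets 3 ≥ -1 from Quiet — Nash equilibrium.
(Confess, Quiet): Ivan gets 0 ≥ -3 from Quiet, and Jia gets 3 ≥ 0 from Confess — Nash equilibrium.
(Confess, Confess): Ivan prefers Quiet (2 > -3); Jia prefers Quiet (3 > 0) — not an equilibrium.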